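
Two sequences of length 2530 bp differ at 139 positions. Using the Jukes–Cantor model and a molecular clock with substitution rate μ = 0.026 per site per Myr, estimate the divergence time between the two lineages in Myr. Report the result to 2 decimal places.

1.10

p = 139/2530 ≈ 0.054941.
d = −(3/4) ln(1 − 4p/3) = −0.75 ln(1 − 0.073255) = −0.75 ln(0.926745)
  = −0.75 × (-0.076077) = 0.057058 substitutions/site.
Under a molecular clock d = 2μt, so t = d/(2μ) = 0.057058 / (2 × 0.026) = 1.10 Myr.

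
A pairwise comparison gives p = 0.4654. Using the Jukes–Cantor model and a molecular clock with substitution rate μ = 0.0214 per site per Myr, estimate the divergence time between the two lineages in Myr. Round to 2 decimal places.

d = −(3/4) ln(1 − 4p/3) = −0.75 ln(1 − 0.620533) = −0.75 ln(0.379467)
  = −0.75 × (-0.968988) = 0.726741 substitutions/site.
Under a molecular clock d = 2μt, so t = d/(2μ) = 0.726741 / (2 × 0.0214) = 16.98 Myr.

16.98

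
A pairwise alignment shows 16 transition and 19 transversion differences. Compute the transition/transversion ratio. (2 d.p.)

R = 16/19 = 0.842105… ≈ 0.84 (to 2 d.p.).

0.84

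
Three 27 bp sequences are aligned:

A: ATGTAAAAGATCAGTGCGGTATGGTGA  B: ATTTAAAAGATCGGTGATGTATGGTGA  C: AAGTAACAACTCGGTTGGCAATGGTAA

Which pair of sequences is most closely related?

A and B

A–B: 4/27 differ, p = 0.148, d = 0.165.
A–C: 10/27 differ, p = 0.370, d = 0.511.
B–C: 11/27 differ, p = 0.407, d = 0.588.
The smallest distance is between A and B.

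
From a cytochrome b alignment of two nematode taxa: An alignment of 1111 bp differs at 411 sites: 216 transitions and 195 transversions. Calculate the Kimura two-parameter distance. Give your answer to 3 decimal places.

P = 216/1111 ≈ 0.194419 and Q = 195/1111 ≈ 0.175518.
Under the Kimura two-parameter model, d = −½ ln(1 − 2P − Q) − ¼ ln(1 − 2Q).
1 − 2P − Q = 0.435644, giving −½ ln(0.435644) = 0.415465.
1 − 2Q = 0.648964, giving −¼ ln(0.648964) = 0.108095.
d = 0.415465 + 0.108095 = 0.523560.

0.524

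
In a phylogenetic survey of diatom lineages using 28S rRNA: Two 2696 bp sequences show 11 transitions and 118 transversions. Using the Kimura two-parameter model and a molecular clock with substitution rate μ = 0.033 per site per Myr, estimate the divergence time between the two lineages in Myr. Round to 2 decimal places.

0.75

P = 11/2696 ≈ 0.00408 and Q = 118/2696 ≈ 0.043769.
Under the Kimura two-parameter model, d = −½ ln(1 − 2P − Q) − ¼ ln(1 − 2Q).
1 − 2P − Q = 0.948071, giving −½ ln(0.948071) = 0.026663.
1 − 2Q = 0.912462, giving −¼ ln(0.912462) = 0.022902.
d = 0.026663 + 0.022902 = 0.049565.
Under a molecular clock d = 2μt, so t = d/(2μ) = 0.049565 / (2 × 0.033) = 0.75 Myr.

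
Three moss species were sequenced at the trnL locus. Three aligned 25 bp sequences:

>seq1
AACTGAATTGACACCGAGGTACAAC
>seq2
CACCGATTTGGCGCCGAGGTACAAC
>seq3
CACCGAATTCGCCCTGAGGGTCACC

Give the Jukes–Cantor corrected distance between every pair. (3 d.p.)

d(seq1,seq2) = 0.233, d(seq1,seq3) = 0.490, d(seq2,seq3) = 0.351

seq1–seq2: 5/25 sites differ → p = 0.2, d = −0.75 ln(1 − 0.266667) = 0.232617 ≈ 0.233.
seq1–seq3: 9/25 sites differ → p = 0.36, d = −0.75 ln(1 − 0.48) = 0.490445 ≈ 0.490.
seq2–seq3: 7/25 sites differ → p = 0.28, d = −0.75 ln(1 − 0.373333) = 0.350505 ≈ 0.351.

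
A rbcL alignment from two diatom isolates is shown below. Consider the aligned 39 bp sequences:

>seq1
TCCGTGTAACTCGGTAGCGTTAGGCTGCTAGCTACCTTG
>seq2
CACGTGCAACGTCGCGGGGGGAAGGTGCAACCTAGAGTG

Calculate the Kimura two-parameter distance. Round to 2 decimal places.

Of 39 sites, 6 differences are transitions and 12 are transversions, so P = 6/39 ≈ 0.153846 and Q = 12/39 ≈ 0.307692.
Under the Kimura two-parameter model, d = −½ ln(1 − 2P − Q) − ¼ ln(1 − 2Q).
1 − 2P − Q = 0.384616, giving −½ ln(0.384616) = 0.477755.
1 − 2Q = 0.384616, giving −¼ ln(0.384616) = 0.238877.
d = 0.477755 + 0.238877 = 0.716632.

0.72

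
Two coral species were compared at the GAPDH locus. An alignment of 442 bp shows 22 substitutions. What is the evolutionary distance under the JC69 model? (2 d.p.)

p = 22/442 ≈ 0.049774.
d = −(3/4) ln(1 − 4p/3) = −0.75 ln(1 − 0.066365) = −0.75 ln(0.933635)
  = −0.75 × (-0.068670) = 0.051503 substitutions/site.

0.05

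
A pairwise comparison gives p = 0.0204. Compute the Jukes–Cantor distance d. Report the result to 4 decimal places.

d = −(3/4) ln(1 − 4p/3) = −0.75 ln(1 − 0.0272) = −0.75 ln(0.9728)
  = −0.75 × (-0.027577) = 0.020683 substitutions/site.

0.0207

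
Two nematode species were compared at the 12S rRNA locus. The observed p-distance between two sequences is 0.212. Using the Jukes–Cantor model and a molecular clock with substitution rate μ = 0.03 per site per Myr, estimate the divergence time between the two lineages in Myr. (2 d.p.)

d = −(3/4) ln(1 − 4p/3) = −0.75 ln(1 − 0.282667) = −0.75 ln(0.717333)
  = −0.75 × (-0.332215) = 0.249161 substitutions/site.
Under a molecular clock d = 2μt, so t = d/(2μ) = 0.249161 / (2 × 0.03) = 4.15 Myr.

4.15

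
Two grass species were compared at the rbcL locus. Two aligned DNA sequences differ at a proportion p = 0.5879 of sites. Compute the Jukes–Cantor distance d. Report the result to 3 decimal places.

d = −(3/4) ln(1 − 4p/3) = −0.75 ln(1 − 0.783867) = −0.75 ln(0.216133)
  = −0.75 × (-1.531861) = 1.148896 substitutions/site.

1.149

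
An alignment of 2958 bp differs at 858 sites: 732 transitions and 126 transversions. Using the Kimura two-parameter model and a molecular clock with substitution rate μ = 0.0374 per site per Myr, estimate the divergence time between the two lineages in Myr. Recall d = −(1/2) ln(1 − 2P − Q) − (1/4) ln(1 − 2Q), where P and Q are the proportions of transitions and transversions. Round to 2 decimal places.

5.45

P = 732/2958 ≈ 0.247465 and Q = 126/2958 ≈ 0.042596.
Under the Kimura two-parameter model, d = −½ ln(1 − 2P − Q) − ¼ ln(1 − 2Q).
1 − 2P − Q = 0.462474, giving −½ ln(0.462474) = 0.385582.
1 − 2Q = 0.914808, giving −¼ ln(0.914808) = 0.022260.
d = 0.385582 + 0.022260 = 0.407842.
Under a molecular clock d = 2μt, so t = d/(2μ) = 0.407842 / (2 × 0.0374) = 5.45 Myr.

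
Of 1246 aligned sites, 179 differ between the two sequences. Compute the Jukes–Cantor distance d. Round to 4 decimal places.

0.1595

p = 179/1246 ≈ 0.14366.
d = −(3/4) ln(1 − 4p/3) = −0.75 ln(1 − 0.191547) = −0.75 ln(0.808453)
  = −0.75 × (-0.212633) = 0.159475 substitutions/site.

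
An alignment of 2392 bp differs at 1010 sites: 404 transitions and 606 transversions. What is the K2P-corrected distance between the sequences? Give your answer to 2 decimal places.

0.62

P = 404/2392 ≈ 0.168896 and Q = 606/2392 ≈ 0.253344.
Under the Kimura two-parameter model, d = −½ ln(1 − 2P − Q) − ¼ ln(1 − 2Q).
1 − 2P − Q = 0.408864, giving −½ ln(0.408864) = 0.447186.
1 − 2Q = 0.493312, giving −¼ ln(0.493312) = 0.176653.
d = 0.447186 + 0.176653 = 0.623839.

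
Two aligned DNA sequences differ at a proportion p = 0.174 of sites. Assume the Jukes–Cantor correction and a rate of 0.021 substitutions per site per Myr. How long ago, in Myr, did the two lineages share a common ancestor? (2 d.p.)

4.71

d = −(3/4) ln(1 − 4p/3) = −0.75 ln(1 − 0.232) = −0.75 ln(0.768)
  = −0.75 × (-0.263966) = 0.197975 substitutions/site.
Under a molecular clock d = 2μt, so t = d/(2μ) = 0.197975 / (2 × 0.021) = 4.71 Myr.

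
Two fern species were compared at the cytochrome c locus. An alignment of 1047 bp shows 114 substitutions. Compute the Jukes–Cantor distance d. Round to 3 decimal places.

0.118

p = 114/1047 ≈ 0.108883.
d = −(3/4) ln(1 − 4p/3) = −0.75 ln(1 − 0.145177) = −0.75 ln(0.854823)
  = −0.75 × (-0.156861) = 0.117646 substitutions/site.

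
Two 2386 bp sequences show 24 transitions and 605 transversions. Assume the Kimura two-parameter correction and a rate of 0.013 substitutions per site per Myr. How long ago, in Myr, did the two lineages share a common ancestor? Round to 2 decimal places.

12.95

P = 24/2386 ≈ 0.010059 and Q = 605/2386 ≈ 0.253562.
Under the Kimura two-parameter model, d = −½ ln(1 − 2P − Q) − ¼ ln(1 − 2Q).
1 − 2P − Q = 0.72632, giving −½ ln(0.72632) = 0.159882.
1 − 2Q = 0.492876, giving −¼ ln(0.492876) = 0.176874.
d = 0.159882 + 0.176874 = 0.336756.
Under a molecular clock d = 2μt, so t = d/(2μ) = 0.336756 / (2 × 0.013) = 12.95 Myr.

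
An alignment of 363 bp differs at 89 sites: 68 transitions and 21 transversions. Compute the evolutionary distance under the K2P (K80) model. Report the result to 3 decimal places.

0.314

P = 68/363 ≈ 0.187328 and Q = 21/363 ≈ 0.057851.
Under the Kimura two-parameter model, d = −½ ln(1 − 2P − Q) − ¼ ln(1 − 2Q).
1 − 2P − Q = 0.567493, giving −½ ln(0.567493) = 0.283263.
1 − 2Q = 0.884298, giving −¼ ln(0.884298) = 0.030740.
d = 0.283263 + 0.030740 = 0.314003.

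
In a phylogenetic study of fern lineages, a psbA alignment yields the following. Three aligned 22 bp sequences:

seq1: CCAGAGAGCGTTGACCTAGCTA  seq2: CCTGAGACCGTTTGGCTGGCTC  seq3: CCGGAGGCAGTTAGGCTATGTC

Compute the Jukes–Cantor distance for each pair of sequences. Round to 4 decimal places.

seq1–seq2: 7/22 sites differ → p ≈ 0.318182, d = −0.75 ln(1 − 0.424243) = 0.414052 ≈ 0.4141.
seq1–seq3: 10/22 sites differ → p ≈ 0.454545, d = −0.75 ln(1 − 0.60606) = 0.698667 ≈ 0.6987.
seq2–seq3: 7/22 sites differ → p ≈ 0.318182, d = −0.75 ln(1 − 0.424243) = 0.414052 ≈ 0.4141.

d(seq1,seq2) = 0.4141, d(seq1,seq3) = 0.6987, d(seq2,seq3) = 0.4141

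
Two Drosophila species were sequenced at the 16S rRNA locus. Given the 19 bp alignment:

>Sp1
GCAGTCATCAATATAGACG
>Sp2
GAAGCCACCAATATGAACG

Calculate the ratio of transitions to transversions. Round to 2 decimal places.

Transitions are A↔G and C↔T; transversions are all other mismatches.
Transitions: 4. Transversions: 1.
R = 4/1 = 4.00.

4.00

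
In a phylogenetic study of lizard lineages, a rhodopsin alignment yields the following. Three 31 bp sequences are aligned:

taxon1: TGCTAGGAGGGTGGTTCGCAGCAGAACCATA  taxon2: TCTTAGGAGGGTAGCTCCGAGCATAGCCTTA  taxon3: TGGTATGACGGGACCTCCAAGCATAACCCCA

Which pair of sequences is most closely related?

taxon1–taxon2: 9/31 differ, p = 0.290, d = 0.367.
taxon1–taxon3: 12/31 differ, p = 0.387, d = 0.544.
taxon2–taxon3: 10/31 differ, p = 0.323, d = 0.422.
The smallest distance is between taxon1 and taxon2.

taxon1 and taxon2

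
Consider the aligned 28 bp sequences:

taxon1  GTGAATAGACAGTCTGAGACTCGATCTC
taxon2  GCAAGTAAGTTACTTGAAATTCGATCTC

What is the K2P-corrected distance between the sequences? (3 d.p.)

0.880

Of 28 sites, 11 differences are transitions and 1 are transversions, so P = 11/28 ≈ 0.392857 and Q = 1/28 ≈ 0.035714.
Under the Kimura two-parameter model, d = −½ ln(1 − 2P − Q) − ¼ ln(1 − 2Q).
1 − 2P − Q = 0.178572, giving −½ ln(0.178572) = 0.861382.
1 − 2Q = 0.928572, giving −¼ ln(0.928572) = 0.018527.
d = 0.861382 + 0.018527 = 0.879909.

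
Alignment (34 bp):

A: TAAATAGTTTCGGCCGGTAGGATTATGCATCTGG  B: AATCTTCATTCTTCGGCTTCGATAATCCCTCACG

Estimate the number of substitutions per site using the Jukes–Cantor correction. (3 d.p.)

The sequences differ at 17 of 34 sites, so p = 17/34 = 0.5.
d = −(3/4) ln(1 − 4p/3) = −0.75 ln(1 − 0.666667) = −0.75 ln(0.333333)
  = −0.75 × (-1.098613) = 0.823960 substitutions/site.

0.824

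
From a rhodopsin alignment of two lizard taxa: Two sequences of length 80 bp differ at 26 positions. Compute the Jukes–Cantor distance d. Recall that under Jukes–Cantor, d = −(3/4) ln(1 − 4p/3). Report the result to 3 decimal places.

p = 26/80 = 0.325.
d = −(3/4) ln(1 − 4p/3) = −0.75 ln(1 − 0.433333) = −0.75 ln(0.566667)
  = −0.75 × (-0.567983) = 0.425987 substitutions/site.

0.426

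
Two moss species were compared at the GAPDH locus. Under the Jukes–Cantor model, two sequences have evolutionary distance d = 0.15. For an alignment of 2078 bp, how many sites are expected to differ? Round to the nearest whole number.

283

Invert JC69: p = (3/4)(1 − e^(−4d/3)) = 0.75 × (1 − e^(-0.2)) = 0.75 × (1 − 0.818731) = 0.135952.
Expected differing sites = pL ≈ 0.135952 × 2078 = 282.508256 ≈ 283.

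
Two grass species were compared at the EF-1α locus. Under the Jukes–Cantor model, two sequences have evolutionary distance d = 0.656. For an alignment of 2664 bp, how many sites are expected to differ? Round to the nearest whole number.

Invert JC69: p = (3/4)(1 − e^(−4d/3)) = 0.75 × (1 − e^(-0.874667)) = 0.75 × (1 − 0.417001) = 0.437249.
Expected differing sites = pL ≈ 0.437249 × 2664 = 1164.831336 ≈ 1165.

1165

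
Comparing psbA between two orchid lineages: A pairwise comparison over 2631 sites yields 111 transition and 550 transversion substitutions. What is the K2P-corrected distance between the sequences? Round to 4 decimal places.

P = 111/2631 ≈ 0.042189 and Q = 550/2631 ≈ 0.209046.
Under the Kimura two-parameter model, d = −½ ln(1 − 2P − Q) − ¼ ln(1 − 2Q).
1 − 2P − Q = 0.706576, giving −½ ln(0.706576) = 0.173662.
1 − 2Q = 0.581908, giving −¼ ln(0.581908) = 0.135361.
d = 0.173662 + 0.135361 = 0.309023.

0.3090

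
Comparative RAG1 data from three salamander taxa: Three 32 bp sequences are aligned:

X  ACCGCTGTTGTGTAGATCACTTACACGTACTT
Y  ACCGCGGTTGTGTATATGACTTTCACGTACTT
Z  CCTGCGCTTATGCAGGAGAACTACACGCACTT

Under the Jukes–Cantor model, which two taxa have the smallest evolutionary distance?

X–Y: 4/32 differ, p = 0.125, d = 0.137.
X–Z: 12/32 differ, p = 0.375, d = 0.520.
Y–Z: 12/32 differ, p = 0.375, d = 0.520.
The smallest distance is between X and Y.

X and Y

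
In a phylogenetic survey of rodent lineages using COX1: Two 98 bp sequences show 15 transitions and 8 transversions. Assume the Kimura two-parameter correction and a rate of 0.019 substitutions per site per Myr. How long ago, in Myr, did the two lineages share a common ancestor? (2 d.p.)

P = 15/98 ≈ 0.153061 and Q = 8/98 ≈ 0.081633.
Under the Kimura two-parameter model, d = −½ ln(1 − 2P − Q) − ¼ ln(1 − 2Q).
1 − 2P − Q = 0.612245, giving −½ ln(0.612245) = 0.245311.
1 − 2Q = 0.836734, giving −¼ ln(0.836734) = 0.044562.
d = 0.245311 + 0.044562 = 0.289873.
Under a molecular clock d = 2μt, so t = d/(2μ) = 0.289873 / (2 × 0.019) = 7.63 Myr.

7.63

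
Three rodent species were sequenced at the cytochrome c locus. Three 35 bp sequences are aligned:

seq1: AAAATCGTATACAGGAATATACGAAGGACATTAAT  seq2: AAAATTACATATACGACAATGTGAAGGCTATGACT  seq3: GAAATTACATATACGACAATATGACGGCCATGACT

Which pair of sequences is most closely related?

seq1–seq2: 13/35 differ, p = 0.371, d = 0.513.
seq1–seq3: 13/35 differ, p = 0.371, d = 0.513.
seq2–seq3: 4/35 differ, p = 0.114, d = 0.124.
The smallest distance is between seq2 and seq3.

seq2 and seq3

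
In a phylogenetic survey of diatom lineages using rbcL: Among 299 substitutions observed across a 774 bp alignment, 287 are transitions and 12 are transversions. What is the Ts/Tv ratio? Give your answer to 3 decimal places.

23.917

R = 287/12 = 23.916666… ≈ 23.917 (to 3 d.p.).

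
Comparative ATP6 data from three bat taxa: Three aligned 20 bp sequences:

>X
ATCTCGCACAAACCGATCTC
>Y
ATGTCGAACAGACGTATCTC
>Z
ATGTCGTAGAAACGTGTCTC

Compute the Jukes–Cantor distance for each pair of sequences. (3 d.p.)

d(X,Y) = 0.304, d(X,Z) = 0.383, d(Y,Z) = 0.233

X–Y: 5/20 sites differ → p = 0.25, d = −0.75 ln(1 − 0.333333) = 0.304098 ≈ 0.304.
X–Z: 6/20 sites differ → p = 0.3, d = −0.75 ln(1 − 0.4) = 0.383119 ≈ 0.383.
Y–Z: 4/20 sites differ → p = 0.2, d = −0.75 ln(1 − 0.266667) = 0.232617 ≈ 0.233.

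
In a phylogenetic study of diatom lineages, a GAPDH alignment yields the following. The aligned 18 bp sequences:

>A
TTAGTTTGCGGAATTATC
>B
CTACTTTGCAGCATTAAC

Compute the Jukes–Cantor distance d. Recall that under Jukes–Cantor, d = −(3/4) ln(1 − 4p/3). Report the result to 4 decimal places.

0.3470

The sequences differ at 5 of 18 sites (1, 4, 10, 12, 17), so p = 5/18 ≈ 0.277778.
d = −(3/4) ln(1 − 4p/3) = −0.75 ln(1 − 0.370371) = −0.75 ln(0.629629)
  = −0.75 × (-0.462625) = 0.346969 substitutions/site.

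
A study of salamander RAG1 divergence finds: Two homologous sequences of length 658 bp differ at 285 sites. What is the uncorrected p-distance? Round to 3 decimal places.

0.433

p = 285/658 = 0.433130… ≈ 0.433 (to 3 d.p.).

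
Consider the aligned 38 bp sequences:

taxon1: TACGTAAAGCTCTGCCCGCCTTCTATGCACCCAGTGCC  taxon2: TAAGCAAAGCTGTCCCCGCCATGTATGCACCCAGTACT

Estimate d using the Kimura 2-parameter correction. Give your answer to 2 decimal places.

Of 38 sites, 3 differences are transitions and 5 are transversions, so P = 3/38 ≈ 0.078947 and Q = 5/38 ≈ 0.131579.
Under the Kimura two-parameter model, d = −½ ln(1 − 2P − Q) − ¼ ln(1 − 2Q).
1 − 2P − Q = 0.710527, giving −½ ln(0.710527) = 0.170874.
1 − 2Q = 0.736842, giving −¼ ln(0.736842) = 0.076345.
d = 0.170874 + 0.076345 = 0.247219.

0.25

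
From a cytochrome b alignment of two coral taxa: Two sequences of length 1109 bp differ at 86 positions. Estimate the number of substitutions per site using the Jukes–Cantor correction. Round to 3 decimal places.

p = 86/1109 ≈ 0.077547.
d = −(3/4) ln(1 − 4p/3) = −0.75 ln(1 − 0.103396) = −0.75 ln(0.896604)
  = −0.75 × (-0.109141) = 0.081856 substitutions/site.

0.082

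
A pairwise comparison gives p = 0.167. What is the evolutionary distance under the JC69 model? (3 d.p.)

d = −(3/4) ln(1 − 4p/3) = −0.75 ln(1 − 0.222667) = −0.75 ln(0.777333)
  = −0.75 × (-0.251886) = 0.188915 substitutions/site.

0.189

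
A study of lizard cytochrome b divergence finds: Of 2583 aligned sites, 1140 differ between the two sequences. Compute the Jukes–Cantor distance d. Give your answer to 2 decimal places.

p = 1140/2583 ≈ 0.441347.
d = −(3/4) ln(1 − 4p/3) = −0.75 ln(1 − 0.588463) = −0.75 ln(0.411537)
  = −0.75 × (-0.887856) = 0.665892 substitutions/site.

0.67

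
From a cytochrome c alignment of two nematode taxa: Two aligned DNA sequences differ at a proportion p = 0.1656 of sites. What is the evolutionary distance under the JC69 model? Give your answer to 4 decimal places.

d = −(3/4) ln(1 − 4p/3) = −0.75 ln(1 − 0.2208) = −0.75 ln(0.7792)
  = −0.75 × (-0.249488) = 0.187116 substitutions/site.

0.1871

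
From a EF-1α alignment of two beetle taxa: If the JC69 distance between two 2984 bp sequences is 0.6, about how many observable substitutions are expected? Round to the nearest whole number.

Invert JC69: p = (3/4)(1 − e^(−4d/3)) = 0.75 × (1 − e^(-0.8)) = 0.75 × (1 − 0.449329) = 0.413003.
Expected differing sites = pL ≈ 0.413003 × 2984 = 1232.400952 ≈ 1232.

1232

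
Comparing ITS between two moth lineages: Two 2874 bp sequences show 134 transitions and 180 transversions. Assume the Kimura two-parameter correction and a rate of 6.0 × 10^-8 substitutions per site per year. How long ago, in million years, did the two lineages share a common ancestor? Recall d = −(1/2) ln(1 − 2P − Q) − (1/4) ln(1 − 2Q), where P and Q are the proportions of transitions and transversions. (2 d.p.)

0.98

P = 134/2874 ≈ 0.046625 and Q = 180/2874 ≈ 0.06263.
Under the Kimura two-parameter model, d = −½ ln(1 − 2P − Q) − ¼ ln(1 − 2Q).
1 − 2P − Q = 0.84412, giving −½ ln(0.84412) = 0.084730.
1 − 2Q = 0.87474, giving −¼ ln(0.87474) = 0.033457.
d = 0.084730 + 0.033457 = 0.118187.
Under a molecular clock d = 2μt, so t = d/(2μ) = 0.118187 / (2 × 6.0 × 10^-8) = 0.98 million years.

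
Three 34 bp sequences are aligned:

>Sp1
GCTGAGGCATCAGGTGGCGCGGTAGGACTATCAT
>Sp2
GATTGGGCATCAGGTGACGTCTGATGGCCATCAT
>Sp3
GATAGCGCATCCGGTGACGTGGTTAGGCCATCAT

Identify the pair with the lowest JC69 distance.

Sp1–Sp2: 11/34 differ, p = 0.324, d = 0.423.
Sp1–Sp3: 11/34 differ, p = 0.324, d = 0.423.
Sp2–Sp3: 8/34 differ, p = 0.235, d = 0.282.
The smallest distance is between Sp2 and Sp3.

Sp2 and Sp3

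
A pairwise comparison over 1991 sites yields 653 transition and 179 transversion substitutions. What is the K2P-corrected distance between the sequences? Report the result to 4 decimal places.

0.7345

P = 653/1991 ≈ 0.327976 and Q = 179/1991 ≈ 0.089905.
Under the Kimura two-parameter model, d = −½ ln(1 − 2P − Q) − ¼ ln(1 − 2Q).
1 − 2P − Q = 0.254143, giving −½ ln(0.254143) = 0.684929.
1 − 2Q = 0.82019, giving −¼ ln(0.82019) = 0.049555.
d = 0.684929 + 0.049555 = 0.734484.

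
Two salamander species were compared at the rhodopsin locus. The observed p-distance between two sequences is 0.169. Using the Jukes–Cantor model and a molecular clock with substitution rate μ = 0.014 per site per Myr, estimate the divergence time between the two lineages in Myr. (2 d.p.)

6.84

d = −(3/4) ln(1 − 4p/3) = −0.75 ln(1 − 0.225333) = −0.75 ln(0.774667)
  = −0.75 × (-0.255322) = 0.191492 substitutions/site.
Under a molecular clock d = 2μt, so t = d/(2μ) = 0.191492 / (2 × 0.014) = 6.84 Myr.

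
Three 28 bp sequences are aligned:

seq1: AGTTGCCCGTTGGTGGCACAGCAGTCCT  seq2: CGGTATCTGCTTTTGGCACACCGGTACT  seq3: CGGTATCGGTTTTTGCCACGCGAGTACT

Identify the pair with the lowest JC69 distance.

seq1–seq2: 11/28 differ, p = 0.393, d = 0.556.
seq1–seq3: 12/28 differ, p = 0.429, d = 0.635.
seq2–seq3: 6/28 differ, p = 0.214, d = 0.252.
The smallest distance is between seq2 and seq3.

seq2 and seq3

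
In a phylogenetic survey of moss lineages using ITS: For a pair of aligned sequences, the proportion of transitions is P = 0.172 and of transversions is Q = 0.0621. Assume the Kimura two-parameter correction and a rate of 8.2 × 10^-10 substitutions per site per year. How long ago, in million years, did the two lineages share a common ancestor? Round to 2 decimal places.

179.07

Under the Kimura two-parameter model, d = −½ ln(1 − 2P − Q) − ¼ ln(1 − 2Q).
1 − 2P − Q = 0.5939, giving −½ ln(0.5939) = 0.260522.
1 − 2Q = 0.8758, giving −¼ ln(0.8758) = 0.033154.
d = 0.260522 + 0.033154 = 0.293676.
Under a molecular clock d = 2μt, so t = d/(2μ) = 0.293676 / (2 × 8.2 × 10^-10) = 179.07 million years.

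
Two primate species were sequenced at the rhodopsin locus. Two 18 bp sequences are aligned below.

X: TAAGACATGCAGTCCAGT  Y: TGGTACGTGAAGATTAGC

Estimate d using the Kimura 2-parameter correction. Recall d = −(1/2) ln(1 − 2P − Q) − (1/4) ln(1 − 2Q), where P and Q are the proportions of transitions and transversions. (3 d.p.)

0.997

Of 18 sites, 6 differences are transitions and 3 are transversions, so P = 6/18 ≈ 0.333333 and Q = 3/18 ≈ 0.166667.
Under the Kimura two-parameter model, d = −½ ln(1 − 2P − Q) − ¼ ln(1 − 2Q).
1 − 2P − Q = 0.166667, giving −½ ln(0.166667) = 0.895879.
1 − 2Q = 0.666666, giving −¼ ln(0.666666) = 0.101367.
d = 0.895879 + 0.101367 = 0.997246.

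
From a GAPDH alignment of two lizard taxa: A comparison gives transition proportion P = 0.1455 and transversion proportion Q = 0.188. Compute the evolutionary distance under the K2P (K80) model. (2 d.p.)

Under the Kimura two-parameter model, d = −½ ln(1 − 2P − Q) − ¼ ln(1 − 2Q).
1 − 2P − Q = 0.521, giving −½ ln(0.521) = 0.326003.
1 − 2Q = 0.624, giving −¼ ln(0.624) = 0.117901.
d = 0.326003 + 0.117901 = 0.443904.

0.44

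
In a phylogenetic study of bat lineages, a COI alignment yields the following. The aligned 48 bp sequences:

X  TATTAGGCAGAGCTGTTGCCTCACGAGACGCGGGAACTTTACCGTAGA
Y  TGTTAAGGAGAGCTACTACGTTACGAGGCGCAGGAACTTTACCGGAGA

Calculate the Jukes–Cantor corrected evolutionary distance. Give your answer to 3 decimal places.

0.273

The sequences differ at 11 of 48 sites, so p = 11/48 ≈ 0.229167.
d = −(3/4) ln(1 − 4p/3) = −0.75 ln(1 − 0.305556) = −0.75 ln(0.694444)
  = −0.75 × (-0.364644) = 0.273483 substitutions/site.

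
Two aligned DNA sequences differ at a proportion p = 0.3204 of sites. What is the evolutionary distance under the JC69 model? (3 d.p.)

d = −(3/4) ln(1 − 4p/3) = −0.75 ln(1 − 0.4272) = −0.75 ln(0.5728)
  = −0.75 × (-0.557219) = 0.417914 substitutions/site.

0.418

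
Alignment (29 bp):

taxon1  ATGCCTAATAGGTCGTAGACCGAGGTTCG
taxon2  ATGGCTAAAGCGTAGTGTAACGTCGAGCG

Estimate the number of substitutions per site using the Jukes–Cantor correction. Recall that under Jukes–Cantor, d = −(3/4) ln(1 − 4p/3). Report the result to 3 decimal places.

0.602

The sequences differ at 12 of 29 sites, so p = 12/29 ≈ 0.413793.
d = −(3/4) ln(1 − 4p/3) = −0.75 ln(1 − 0.551724) = −0.75 ln(0.448276)
  = −0.75 × (-0.802346) = 0.601760 substitutions/site.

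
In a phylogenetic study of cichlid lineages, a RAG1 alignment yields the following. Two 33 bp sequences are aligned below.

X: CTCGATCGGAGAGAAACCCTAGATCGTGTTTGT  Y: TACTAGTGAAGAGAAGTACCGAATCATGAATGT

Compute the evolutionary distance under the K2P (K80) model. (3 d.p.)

Of 33 sites, 9 differences are transitions and 6 are transversions, so P = 9/33 ≈ 0.272727 and Q = 6/33 ≈ 0.181818.
Under the Kimura two-parameter model, d = −½ ln(1 − 2P − Q) − ¼ ln(1 − 2Q).
1 − 2P − Q = 0.272728, giving −½ ln(0.272728) = 0.649640.
1 − 2Q = 0.636364, giving −¼ ln(0.636364) = 0.112996.
d = 0.649640 + 0.112996 = 0.762636.

0.763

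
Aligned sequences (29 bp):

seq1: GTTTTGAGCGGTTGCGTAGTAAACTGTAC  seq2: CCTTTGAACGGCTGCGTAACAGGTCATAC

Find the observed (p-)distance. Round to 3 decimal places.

0.379

The sequences differ at 11 of 29 positions.
p = 11/29 = 0.379310… ≈ 0.379 (to 3 d.p.).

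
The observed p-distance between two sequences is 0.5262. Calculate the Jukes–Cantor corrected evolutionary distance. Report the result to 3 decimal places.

0.907

d = −(3/4) ln(1 − 4p/3) = −0.75 ln(1 − 0.7016) = −0.75 ln(0.2984)
  = −0.75 × (-1.209320) = 0.906990 substitutions/site.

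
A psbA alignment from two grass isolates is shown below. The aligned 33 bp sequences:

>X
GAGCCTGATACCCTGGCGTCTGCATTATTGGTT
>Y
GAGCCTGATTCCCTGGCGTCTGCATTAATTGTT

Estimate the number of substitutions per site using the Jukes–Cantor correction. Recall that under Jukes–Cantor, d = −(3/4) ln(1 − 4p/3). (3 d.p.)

The sequences differ at 3 of 33 sites (10, 28, 30), so p = 3/33 ≈ 0.090909.
d = −(3/4) ln(1 − 4p/3) = −0.75 ln(1 − 0.121212) = −0.75 ln(0.878788)
  = −0.75 × (-0.129212) = 0.096909 substitutions/site.

0.097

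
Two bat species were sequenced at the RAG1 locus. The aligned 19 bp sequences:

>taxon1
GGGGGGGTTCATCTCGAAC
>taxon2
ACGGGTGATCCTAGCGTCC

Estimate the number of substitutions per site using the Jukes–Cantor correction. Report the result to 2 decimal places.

The sequences differ at 9 of 19 sites (1, 2, 6, 8, 11, 13, 14, 17, 18), so p = 9/19 ≈ 0.473684.
d = −(3/4) ln(1 − 4p/3) = −0.75 ln(1 − 0.631579) = −0.75 ln(0.368421)
  = −0.75 × (-0.998529) = 0.748897 substitutions/site.

0.75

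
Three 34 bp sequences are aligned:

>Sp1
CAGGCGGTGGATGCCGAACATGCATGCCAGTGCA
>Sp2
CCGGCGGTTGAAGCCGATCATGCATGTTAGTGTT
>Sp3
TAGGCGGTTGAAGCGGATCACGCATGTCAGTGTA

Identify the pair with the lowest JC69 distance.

Sp1–Sp2: 8/34 differ, p = 0.235, d = 0.282.
Sp1–Sp3: 8/34 differ, p = 0.235, d = 0.282.
Sp2–Sp3: 6/34 differ, p = 0.176, d = 0.201.
The smallest distance is between Sp2 and Sp3.

Sp2 and Sp3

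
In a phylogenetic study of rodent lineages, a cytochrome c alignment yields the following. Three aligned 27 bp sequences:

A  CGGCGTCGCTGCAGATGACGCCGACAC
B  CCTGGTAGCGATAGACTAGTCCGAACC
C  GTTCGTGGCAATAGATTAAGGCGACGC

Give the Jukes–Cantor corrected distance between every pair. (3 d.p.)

A–B: 13/27 sites differ → p ≈ 0.481481, d = −0.75 ln(1 − 0.641975) = 0.770364 ≈ 0.770.
A–C: 11/27 sites differ → p ≈ 0.407407, d = −0.75 ln(1 − 0.543209) = 0.587647 ≈ 0.588.
B–C: 11/27 sites differ → p ≈ 0.407407, d = −0.75 ln(1 − 0.543209) = 0.587647 ≈ 0.588.

d(A,B) = 0.770, d(A,C) = 0.588, d(B,C) = 0.588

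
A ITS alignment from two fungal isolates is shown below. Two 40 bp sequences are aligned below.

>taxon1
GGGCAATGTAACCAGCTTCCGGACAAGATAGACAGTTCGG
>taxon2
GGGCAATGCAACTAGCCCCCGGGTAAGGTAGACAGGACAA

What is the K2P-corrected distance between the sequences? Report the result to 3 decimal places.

Of 40 sites, 9 differences are transitions and 2 are transversions, so P = 9/40 = 0.225 and Q = 2/40 = 0.05.
Under the Kimura two-parameter model, d = −½ ln(1 − 2P − Q) − ¼ ln(1 − 2Q).
1 − 2P − Q = 0.5, giving −½ ln(0.5) = 0.346574.
1 − 2Q = 0.9, giving −¼ ln(0.9) = 0.026340.
d = 0.346574 + 0.026340 = 0.372914.

0.373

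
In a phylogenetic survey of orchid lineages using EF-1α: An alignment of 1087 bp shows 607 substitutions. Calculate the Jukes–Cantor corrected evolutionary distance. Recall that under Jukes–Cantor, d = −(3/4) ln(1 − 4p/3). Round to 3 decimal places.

1.024

p = 607/1087 ≈ 0.558418.
d = −(3/4) ln(1 − 4p/3) = −0.75 ln(1 − 0.744557) = −0.75 ln(0.255443)
  = −0.75 × (-1.364756) = 1.023567 substitutions/site.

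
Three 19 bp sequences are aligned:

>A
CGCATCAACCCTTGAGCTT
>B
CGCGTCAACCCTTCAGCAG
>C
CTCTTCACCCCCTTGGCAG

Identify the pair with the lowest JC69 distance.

A–B: 4/19 differ, p = 0.211, d = 0.247.
A–C: 8/19 differ, p = 0.421, d = 0.618.
B–C: 6/19 differ, p = 0.316, d = 0.410.
The smallest distance is between A and B.

A and B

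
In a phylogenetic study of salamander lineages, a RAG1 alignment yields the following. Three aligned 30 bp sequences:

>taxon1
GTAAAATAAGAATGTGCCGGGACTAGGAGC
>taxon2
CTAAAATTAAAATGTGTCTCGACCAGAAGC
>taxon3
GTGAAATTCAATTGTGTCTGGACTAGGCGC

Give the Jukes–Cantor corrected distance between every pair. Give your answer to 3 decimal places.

d(taxon1,taxon2) = 0.330, d(taxon1,taxon3) = 0.330, d(taxon2,taxon3) = 0.330

taxon1–taxon2: 8/30 sites differ → p ≈ 0.266667, d = −0.75 ln(1 − 0.355556) = 0.329526 ≈ 0.330.
taxon1–taxon3: 8/30 sites differ → p ≈ 0.266667, d = −0.75 ln(1 − 0.355556) = 0.329526 ≈ 0.330.
taxon2–taxon3: 8/30 sites differ → p ≈ 0.266667, d = −0.75 ln(1 − 0.355556) = 0.329526 ≈ 0.330.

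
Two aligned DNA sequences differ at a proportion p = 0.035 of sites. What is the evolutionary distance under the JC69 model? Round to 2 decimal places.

0.04

d = −(3/4) ln(1 − 4p/3) = −0.75 ln(1 − 0.046667) = −0.75 ln(0.953333)
  = −0.75 × (-0.047791) = 0.035843 substitutions/site.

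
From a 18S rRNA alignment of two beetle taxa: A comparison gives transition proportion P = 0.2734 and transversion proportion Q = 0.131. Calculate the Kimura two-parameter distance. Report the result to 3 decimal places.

Under the Kimura two-parameter model, d = −½ ln(1 − 2P − Q) − ¼ ln(1 − 2Q).
1 − 2P − Q = 0.3222, giving −½ ln(0.3222) = 0.566291.
1 − 2Q = 0.738, giving −¼ ln(0.738) = 0.075953.
d = 0.566291 + 0.075953 = 0.642244.

0.642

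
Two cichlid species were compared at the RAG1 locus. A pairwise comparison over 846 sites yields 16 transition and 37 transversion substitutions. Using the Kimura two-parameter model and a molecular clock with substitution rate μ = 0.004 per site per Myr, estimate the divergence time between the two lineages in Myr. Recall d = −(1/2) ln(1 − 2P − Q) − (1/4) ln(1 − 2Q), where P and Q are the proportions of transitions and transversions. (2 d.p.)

8.18

P = 16/846 ≈ 0.018913 and Q = 37/846 ≈ 0.043735.
Under the Kimura two-parameter model, d = −½ ln(1 − 2P − Q) − ¼ ln(1 − 2Q).
1 − 2P − Q = 0.918439, giving −½ ln(0.918439) = 0.042540.
1 − 2Q = 0.91253, giving −¼ ln(0.91253) = 0.022884.
d = 0.042540 + 0.022884 = 0.065424.
Under a molecular clock d = 2μt, so t = d/(2μ) = 0.065424 / (2 × 0.004) = 8.18 Myr.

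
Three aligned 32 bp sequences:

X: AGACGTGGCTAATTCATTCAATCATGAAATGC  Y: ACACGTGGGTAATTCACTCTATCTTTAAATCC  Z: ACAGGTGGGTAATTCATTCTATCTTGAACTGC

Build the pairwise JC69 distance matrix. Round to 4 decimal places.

d(X,Y) = 0.2586, d(X,Z) = 0.2158, d(Y,Z) = 0.1752

X–Y: 7/32 sites differ → p = 0.21875, d = −0.75 ln(1 − 0.291667) = 0.258631 ≈ 0.2586.
X–Z: 6/32 sites differ → p = 0.1875, d = −0.75 ln(1 − 0.25) = 0.215762 ≈ 0.2158.
Y–Z: 5/32 sites differ → p = 0.15625, d = −0.75 ln(1 − 0.208333) = 0.175211 ≈ 0.1752.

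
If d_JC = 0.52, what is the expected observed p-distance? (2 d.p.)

p = (3/4)(1 − e^(−4d/3)) = 0.75 × (1 − e^(-0.693333)) = 0.75 × (1 − 0.499907) = 0.375070.

0.38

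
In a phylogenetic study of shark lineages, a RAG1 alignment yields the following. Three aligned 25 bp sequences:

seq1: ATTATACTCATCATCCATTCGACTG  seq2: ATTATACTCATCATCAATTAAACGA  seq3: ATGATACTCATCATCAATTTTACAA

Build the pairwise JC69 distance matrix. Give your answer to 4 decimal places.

seq1–seq2: 5/25 sites differ → p = 0.2, d = −0.75 ln(1 − 0.266667) = 0.232617 ≈ 0.2326.
seq1–seq3: 6/25 sites differ → p = 0.24, d = −0.75 ln(1 − 0.32) = 0.289247 ≈ 0.2892.
seq2–seq3: 4/25 sites differ → p = 0.16, d = −0.75 ln(1 − 0.213333) = 0.179963 ≈ 0.1800.

d(seq1,seq2) = 0.2326, d(seq1,seq3) = 0.2892, d(seq2,seq3) = 0.1800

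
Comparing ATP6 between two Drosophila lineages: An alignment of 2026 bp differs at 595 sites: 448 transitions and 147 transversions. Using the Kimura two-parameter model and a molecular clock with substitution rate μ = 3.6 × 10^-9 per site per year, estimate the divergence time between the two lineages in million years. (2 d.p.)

55.67

P = 448/2026 ≈ 0.221125 and Q = 147/2026 ≈ 0.072557.
Under the Kimura two-parameter model, d = −½ ln(1 − 2P − Q) − ¼ ln(1 − 2Q).
1 − 2P − Q = 0.485193, giving −½ ln(0.485193) = 0.361604.
1 − 2Q = 0.854886, giving −¼ ln(0.854886) = 0.039197.
d = 0.361604 + 0.039197 = 0.400801.
Under a molecular clock d = 2μt, so t = d/(2μ) = 0.400801 / (2 × 3.6 × 10^-9) = 55.67 million years.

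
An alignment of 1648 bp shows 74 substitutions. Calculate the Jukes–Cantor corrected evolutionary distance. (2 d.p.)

0.05

p = 74/1648 ≈ 0.044903.
d = −(3/4) ln(1 − 4p/3) = −0.75 ln(1 − 0.059871) = −0.75 ln(0.940129)
  = −0.75 × (-0.061738) = 0.046304 substitutions/site.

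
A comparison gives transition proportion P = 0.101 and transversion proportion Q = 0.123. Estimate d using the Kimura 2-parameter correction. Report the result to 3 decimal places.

Under the Kimura two-parameter model, d = −½ ln(1 − 2P − Q) − ¼ ln(1 − 2Q).
1 − 2P − Q = 0.675, giving −½ ln(0.675) = 0.196521.
1 − 2Q = 0.754, giving −¼ ln(0.754) = 0.070591.
d = 0.196521 + 0.070591 = 0.267112.

0.267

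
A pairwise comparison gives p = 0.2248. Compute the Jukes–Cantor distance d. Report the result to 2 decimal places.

0.27

d = −(3/4) ln(1 − 4p/3) = −0.75 ln(1 − 0.299733) = −0.75 ln(0.700267)
  = −0.75 × (-0.356294) = 0.267221 substitutions/site.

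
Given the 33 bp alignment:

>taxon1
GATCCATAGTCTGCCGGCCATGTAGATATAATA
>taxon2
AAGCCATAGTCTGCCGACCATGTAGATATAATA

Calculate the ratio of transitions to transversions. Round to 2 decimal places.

2.00

Transitions are A↔G and C↔T; transversions are all other mismatches.
Transitions: 2. Transversions: 1.
R = 2/1 = 2.00.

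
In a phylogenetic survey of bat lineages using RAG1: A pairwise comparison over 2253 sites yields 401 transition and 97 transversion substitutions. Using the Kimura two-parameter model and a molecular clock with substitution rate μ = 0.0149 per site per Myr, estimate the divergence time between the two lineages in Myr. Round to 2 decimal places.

9.30

P = 401/2253 ≈ 0.177985 and Q = 97/2253 ≈ 0.043054.
Under the Kimura two-parameter model, d = −½ ln(1 − 2P − Q) − ¼ ln(1 − 2Q).
1 − 2P − Q = 0.600976, giving −½ ln(0.600976) = 0.254600.
1 − 2Q = 0.913892, giving −¼ ln(0.913892) = 0.022511.
d = 0.254600 + 0.022511 = 0.277111.
Under a molecular clock d = 2μt, so t = d/(2μ) = 0.277111 / (2 × 0.0149) = 9.30 Myr.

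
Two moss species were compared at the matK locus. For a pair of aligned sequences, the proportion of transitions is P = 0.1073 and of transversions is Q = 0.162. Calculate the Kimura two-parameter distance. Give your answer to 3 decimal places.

0.334

Under the Kimura two-parameter model, d = −½ ln(1 − 2P − Q) − ¼ ln(1 − 2Q).
1 − 2P − Q = 0.6234, giving −½ ln(0.6234) = 0.236283.
1 − 2Q = 0.676, giving −¼ ln(0.676) = 0.097891.
d = 0.236283 + 0.097891 = 0.334174.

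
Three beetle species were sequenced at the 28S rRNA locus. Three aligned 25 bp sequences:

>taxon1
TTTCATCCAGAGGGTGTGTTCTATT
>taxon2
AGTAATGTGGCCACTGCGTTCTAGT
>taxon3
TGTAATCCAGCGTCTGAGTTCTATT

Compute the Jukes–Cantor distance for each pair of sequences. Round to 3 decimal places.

d(taxon1,taxon2) = 0.766, d(taxon1,taxon3) = 0.289, d(taxon2,taxon3) = 0.417

taxon1–taxon2: 12/25 sites differ → p = 0.48, d = −0.75 ln(1 − 0.64) = 0.766238 ≈ 0.766.
taxon1–taxon3: 6/25 sites differ → p = 0.24, d = −0.75 ln(1 − 0.32) = 0.289247 ≈ 0.289.
taxon2–taxon3: 8/25 sites differ → p = 0.32, d = −0.75 ln(1 − 0.426667) = 0.417216 ≈ 0.417.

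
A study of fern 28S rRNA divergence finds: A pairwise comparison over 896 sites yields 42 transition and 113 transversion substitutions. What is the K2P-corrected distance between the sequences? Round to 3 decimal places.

P = 42/896 = 0.046875 and Q = 113/896 ≈ 0.126116.
Under the Kimura two-parameter model, d = −½ ln(1 − 2P − Q) − ¼ ln(1 − 2Q).
1 − 2P − Q = 0.780134, giving −½ ln(0.780134) = 0.124145.
1 − 2Q = 0.747768, giving −¼ ln(0.747768) = 0.072666.
d = 0.124145 + 0.072666 = 0.196811.

0.197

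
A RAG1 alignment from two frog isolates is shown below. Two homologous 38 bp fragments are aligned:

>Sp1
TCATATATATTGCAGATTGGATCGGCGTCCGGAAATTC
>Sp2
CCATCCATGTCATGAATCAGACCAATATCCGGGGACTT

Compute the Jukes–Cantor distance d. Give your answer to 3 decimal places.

The sequences differ at 20 of 38 sites, so p = 20/38 ≈ 0.526316.
d = −(3/4) ln(1 − 4p/3) = −0.75 ln(1 − 0.701755) = −0.75 ln(0.298245)
  = −0.75 × (-1.209840) = 0.907380 substitutions/site.

0.907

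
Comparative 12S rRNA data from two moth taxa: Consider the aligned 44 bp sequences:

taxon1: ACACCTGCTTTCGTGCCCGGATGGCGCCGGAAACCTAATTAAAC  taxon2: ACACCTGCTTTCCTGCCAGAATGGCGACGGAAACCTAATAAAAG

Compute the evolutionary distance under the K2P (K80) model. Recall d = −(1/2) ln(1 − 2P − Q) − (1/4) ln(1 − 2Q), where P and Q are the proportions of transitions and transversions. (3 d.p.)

0.151

Of 44 sites, 1 differences are transitions and 5 are transversions, so P = 1/44 ≈ 0.022727 and Q = 5/44 ≈ 0.113636.
Under the Kimura two-parameter model, d = −½ ln(1 − 2P − Q) − ¼ ln(1 − 2Q).
1 − 2P − Q = 0.84091, giving −½ ln(0.84091) = 0.086635.
1 − 2Q = 0.772728, giving −¼ ln(0.772728) = 0.064457.
d = 0.086635 + 0.064457 = 0.151092.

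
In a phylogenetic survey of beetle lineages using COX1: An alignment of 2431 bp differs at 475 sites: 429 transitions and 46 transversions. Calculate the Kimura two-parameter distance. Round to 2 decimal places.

0.24

P = 429/2431 ≈ 0.176471 and Q = 46/2431 ≈ 0.018922.
Under the Kimura two-parameter model, d = −½ ln(1 − 2P − Q) − ¼ ln(1 − 2Q).
1 − 2P − Q = 0.628136, giving −½ ln(0.628136) = 0.232499.
1 − 2Q = 0.962156, giving −¼ ln(0.962156) = 0.009645.
d = 0.232499 + 0.009645 = 0.242144.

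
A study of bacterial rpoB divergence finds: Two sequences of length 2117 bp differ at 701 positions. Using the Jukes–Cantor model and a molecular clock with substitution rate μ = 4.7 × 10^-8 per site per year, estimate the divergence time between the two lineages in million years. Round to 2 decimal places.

4.65

p = 701/2117 ≈ 0.331129.
d = −(3/4) ln(1 − 4p/3) = −0.75 ln(1 − 0.441505) = −0.75 ln(0.558495)
  = −0.75 × (-0.582510) = 0.436883 substitutions/site.
Under a molecular clock d = 2μt, so t = d/(2μ) = 0.436883 / (2 × 4.7 × 10^-8) = 4.65 million years.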